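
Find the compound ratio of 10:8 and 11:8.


Compound ratio = (10×11) : (8×8)
= 110:64
GCD = 2
= 55:32

55:32


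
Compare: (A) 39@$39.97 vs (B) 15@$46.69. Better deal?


Deal A: $39.97/39 = $1.0249/unit
Deal B: $46.69/15 = $3.1127/unit
A is cheaper per unit
= Deal A

Deal A


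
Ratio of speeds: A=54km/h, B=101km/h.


Ratio = 54:101
GCD = 1
Simplified = 54:101
Time ratio (same distance) = 101:54
Speed ratio = 54:101

54:101


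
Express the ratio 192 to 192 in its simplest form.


GCD(192, 192) = 192
192/192 : 192/192
= 1:1

1:1


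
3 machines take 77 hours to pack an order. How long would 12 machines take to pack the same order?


Inverse proportion: x × y = constant
k = 3 × 77 = 231
y₂ = k / 12 = 231 / 12
= 19.25

19.25


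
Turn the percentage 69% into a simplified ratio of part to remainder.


69% means 69 parts out of 100; remainder = 31
Part : remainder = 69:31
GCD = 1
= 69:31

69:31


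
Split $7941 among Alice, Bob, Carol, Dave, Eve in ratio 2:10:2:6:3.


Total parts = 2 + 10 + 2 + 6 + 3 = 23
Alice: 7941 × 2/23 = 690.52
Bob: 7941 × 10/23 = 3452.61
Carol: 7941 × 2/23 = 690.52
Dave: 7941 × 6/23 = 2071.57
Eve: 7941 × 3/23 = 1035.78
= Alice: $690.52, Bob: $3452.61, Carol: $690.52, Dave: $2071.57, Eve: $1035.78

Alice: $690.52, Bob: $3452.61, Carol: $690.52, Dave: $2071.57, Eve: $1035.78


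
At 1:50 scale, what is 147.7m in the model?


Model size = real / scale
= 147.7 / 50
= 2.9540 m

2.9540 m


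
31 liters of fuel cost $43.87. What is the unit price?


Unit rate = total / quantity
= 43.87 / 31
= $1.42 per unit

$1.42 per unit


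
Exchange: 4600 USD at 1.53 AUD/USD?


Amount × rate = 4600 × 1.53
= 7038.00 AUD

7038.00 AUD


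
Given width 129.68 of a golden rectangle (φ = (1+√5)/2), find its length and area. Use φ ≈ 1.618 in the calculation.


φ = (1 + √5) / 2 ≈ 1.618
Length = width × φ = 129.68 × 1.618 = 209.82224
≈ 209.82
Area = width × length = 129.68 × 209.82224 = 27209.7480832 ≈ 27209.75
= Length: 209.82, Area: 27209.75

Length: 209.82, Area: 27209.75


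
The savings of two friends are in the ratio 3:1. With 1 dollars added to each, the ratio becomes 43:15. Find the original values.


Let A = 3k, B = 1k.
(3k + 1) / (1k + 1) = 43/15
Cross-multiply: 15(3k + 1) = 43(1k + 1)
45k + 15 = 43k + 43
45k - 43k = 43 - 15
2k = 28
k = 28/2 = 14
A = 3×14 = 42, B = 1×14 = 14
= A = 42, B = 14

A = 42, B = 14


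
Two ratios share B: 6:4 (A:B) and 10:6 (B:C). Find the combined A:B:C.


Match B: multiply A:B by 10 → 60:40
Multiply B:C by 4 → 40:24
Combined: 60:40:24
GCD = 4
= 15:10:6

15:10:6


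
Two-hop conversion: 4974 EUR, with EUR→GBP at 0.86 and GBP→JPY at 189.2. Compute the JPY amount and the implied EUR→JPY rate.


Step 1: 4974 EUR × 0.86 = 4277.64 GBP
Step 2: 4277.64 GBP × 189.2 = 809329.49 JPY
Implied rate EUR→JPY = 0.86 × 189.2 = 162.7120
= 809329.49 JPY; implied rate 162.7120 JPY/EUR

809329.49 JPY; implied rate 162.7120 JPY/EUR


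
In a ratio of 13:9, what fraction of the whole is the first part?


Total parts = 13 + 9 = 22
First part: 13/22 = 13/22
= 13/22

13/22


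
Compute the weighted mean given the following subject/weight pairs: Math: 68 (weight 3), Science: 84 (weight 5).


Numerator = 68×3 + 84×5
= 204 + 420
= 624
Total weight = 8
Weighted avg = 624/8
= 78.00

78.00


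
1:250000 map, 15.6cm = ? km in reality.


Real distance = map distance × scale
= 15.6cm × 250000
= 3900000 cm = 39000.0 m
= 39.000 km

39.000 km


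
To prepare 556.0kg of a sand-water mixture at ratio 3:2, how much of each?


Total parts = 3 + 2 = 5
sand: 556.0 × 3/5 = 333.6kg
water: 556.0 × 2/5 = 222.4kg
= 333.6kg and 222.4kg

333.6kg and 222.4kg


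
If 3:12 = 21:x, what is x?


Cross multiply: 3 × x = 12 × 21
3x = 252
x = 252 / 3
= 84.00

84.00


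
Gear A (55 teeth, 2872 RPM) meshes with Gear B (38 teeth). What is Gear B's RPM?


Gear ratio = 55:38 = 55:38
RPM_B = RPM_A × (teeth_A / teeth_B)
= 2872 × (55/38)
= 4156.8 RPM

4156.8 RPM


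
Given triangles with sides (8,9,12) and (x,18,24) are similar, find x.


Scale factor = 18/9 = 2
Missing side = 8 × 2
= 16.0

16.0


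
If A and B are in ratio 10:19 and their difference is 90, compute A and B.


Let A = 10k, B = 19k.
19k - 10k = 90
9k = 90 → k = 90/9 = 10
A = 10×10 = 100, B = 19×10 = 190
= A = 100, B = 190

A = 100, B = 190


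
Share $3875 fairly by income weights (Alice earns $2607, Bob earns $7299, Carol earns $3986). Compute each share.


Total income = 2607 + 7299 + 3986 = $13892
Alice: $3875 × 2607/13892 = $727.19
Bob: $3875 × 7299/13892 = $2035.96
Carol: $3875 × 3986/13892 = $1111.84
= Alice: $727.19, Bob: $2035.96, Carol: $1111.84

Alice: $727.19, Bob: $2035.96, Carol: $1111.84


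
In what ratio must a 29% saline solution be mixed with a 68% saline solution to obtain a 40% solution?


Let x parts of 29% mix with y parts of 68%.
29x + 68y = 40(x + y)
29x + 68y = 40x + 40y
x(29 - 40) = y(40 - 68)
x/y = (68 - 40)/(40 - 29) = 28/11
Simplify: 28:11
= 28:11

28:11


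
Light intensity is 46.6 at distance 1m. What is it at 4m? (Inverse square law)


I₁d₁² = I₂d₂²
I₂ = I₁ × (d₁/d₂)²
= 46.6 × (1/4)²
= 46.6 × 1/16
= 46.6/16
= 2.9125

2.9125


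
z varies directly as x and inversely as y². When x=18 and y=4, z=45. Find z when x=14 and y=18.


z = k·x/y²
Solve for k using the known point: k = z·y²/x = 45×16/18 = 720/18 = 40.0000
Now evaluate at x=14, y=18:
z = k × 14 / 324 = (720 × 14) / (18 × 324) = 10080/5832
≈ 1.7284

1.7284


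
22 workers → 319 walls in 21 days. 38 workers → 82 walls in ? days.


Days ∝ work / workers, so d₂ = d₁ × (m₁/m₂) × (w₂/w₁)
Workers factor (inverse): 22/38 ≈ 0.5789
Work factor (direct): 82/319 ≈ 0.2571
d₂ = 21 × 22/38 × 82/319 = (21 × 22 × 82) / (38 × 319) = 37884/12122
≈ 3.13 days

3.13 days


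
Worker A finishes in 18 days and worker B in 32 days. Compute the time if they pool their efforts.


Rate of A = 1/18 per day
Rate of B = 1/32 per day
Combined rate = 1/18 + 1/32 = 50/576 ≈ 0.0868 per day
Days = 1 / combined rate = 576/50
= 11.52 days

11.52 days


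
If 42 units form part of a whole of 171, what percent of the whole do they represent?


Percentage = (part / whole) × 100
= (42 / 171) × 100
≈ 24.56%

24.56%


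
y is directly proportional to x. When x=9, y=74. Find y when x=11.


Direct proportion: y/x = constant
k = 74/9 ≈ 8.2222
y₂ = k × 11 = 74 × 11 / 9 = 814/9
≈ 90.44

90.44


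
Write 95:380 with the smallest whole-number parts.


GCD(95, 380) = 95
95/95 : 380/95
= 1:4

1:4


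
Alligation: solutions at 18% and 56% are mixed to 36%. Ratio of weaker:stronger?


Let x parts of 18% mix with y parts of 56%.
18x + 56y = 36(x + y)
18x + 56y = 36x + 36y
x(18 - 36) = y(36 - 56)
x/y = (56 - 36)/(36 - 18) = 20/18
Simplify: 10:9
= 10:9

10:9


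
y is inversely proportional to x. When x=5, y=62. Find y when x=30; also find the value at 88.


Inverse proportion: x × y = constant
k = 5 × 62 = 310
At x=30: k/30 = 10.33
At x=88: k/88 = 3.52
= 10.33 and 3.52

10.33 and 3.52


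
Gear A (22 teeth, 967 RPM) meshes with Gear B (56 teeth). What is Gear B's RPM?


Gear ratio = 22:56 = 11:28
RPM_B = RPM_A × (teeth_A / teeth_B)
= 967 × (22/56)
= 379.9 RPM

379.9 RPM


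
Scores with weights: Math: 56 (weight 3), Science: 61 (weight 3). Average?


Numerator = 56×3 + 61×3
= 168 + 183
= 351
Total weight = 6
Weighted avg = 351/6
= 58.50

58.50


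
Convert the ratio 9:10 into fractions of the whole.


Total parts = 9 + 10 = 19
First part: 9/19 = 9/19
Second part: 10/19 = 10/19
= 9/19 and 10/19

9/19 and 10/19


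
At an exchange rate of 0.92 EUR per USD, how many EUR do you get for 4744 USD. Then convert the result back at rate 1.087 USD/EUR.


Amount × rate = 4744 × 0.92 = 4364.48 EUR
Round-trip: 4364.48 × 1.087 = 4744.19 USD
= 4364.48 EUR, then 4744.19 USD

4364.48 EUR, then 4744.19 USD


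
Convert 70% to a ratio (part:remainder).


70% means 70 parts out of 100; remainder = 30
Part : remainder = 70:30
GCD = 10
= 7:3

7:3


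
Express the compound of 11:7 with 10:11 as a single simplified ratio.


Compound ratio = (11×10) : (7×11)
= 110:77
GCD = 11
= 10:7

10:7


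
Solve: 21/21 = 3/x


Cross multiply: 21 × x = 21 × 3
21x = 63
x = 63 / 21
= 3.00

3.00


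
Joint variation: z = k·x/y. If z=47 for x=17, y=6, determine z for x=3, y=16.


z = k·x/y
Solve for k using the known point: k = z·y/x = 47×6/17 = 282/17 ≈ 16.5882
Now evaluate at x=3, y=16:
z = k × 3 / 16 = (282 × 3) / (17 × 16) = 846/272
≈ 3.1103

3.1103


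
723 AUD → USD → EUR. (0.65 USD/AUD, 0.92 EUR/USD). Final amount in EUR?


Step 1: 723 AUD × 0.65 = 469.95 USD
Step 2: 469.95 USD × 0.92 = 432.35 EUR
Implied rate AUD→EUR = 0.65 × 0.92 = 0.5980
= 432.35 EUR

432.35 EUR


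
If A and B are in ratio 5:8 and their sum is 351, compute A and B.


Let A = 5k, B = 8k.
5k + 8k = 351
13k = 351 → k = 351/13 = 27
A = 5×27 = 135, B = 8×27 = 216
= A = 135, B = 216

A = 135, B = 216


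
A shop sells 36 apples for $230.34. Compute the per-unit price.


Unit rate = total / quantity
= 230.34 / 36
= $6.40 per unit

$6.40 per unit


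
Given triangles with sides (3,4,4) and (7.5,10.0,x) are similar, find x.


Scale factor = 7.5/3 = 2.5
Missing side = 4 × 2.5
= 10.0

10.0


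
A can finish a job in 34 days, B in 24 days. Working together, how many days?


Rate of A = 1/34 per day
Rate of B = 1/24 per day
Combined rate = 1/34 + 1/24 = 58/816 ≈ 0.0711 per day
Days = 1 / combined rate = 816/58
≈ 14.07 days

14.07 days


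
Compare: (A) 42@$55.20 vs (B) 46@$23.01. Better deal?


Deal A: $55.20/42 = $1.3143/unit
Deal B: $23.01/46 = $0.5002/unit
B is cheaper per unit
= Deal B

Deal B


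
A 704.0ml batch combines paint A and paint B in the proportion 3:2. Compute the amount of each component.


Total parts = 3 + 2 = 5
paint A: 704.0 × 3/5 = 422.4ml
paint B: 704.0 × 2/5 = 281.6ml
= 422.4ml and 281.6ml

422.4ml and 281.6ml


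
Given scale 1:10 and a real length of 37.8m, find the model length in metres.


Model size = real / scale
= 37.8 / 10
= 3.7800 m

3.7800 m


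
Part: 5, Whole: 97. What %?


Percentage = (part / whole) × 100
= (5 / 97) × 100
≈ 5.15%

5.15%


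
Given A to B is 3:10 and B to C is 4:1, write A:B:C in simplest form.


Match B: multiply A:B by 4 → 12:40
Multiply B:C by 10 → 40:10
Combined: 12:40:10
GCD = 2
= 6:20:5

6:20:5


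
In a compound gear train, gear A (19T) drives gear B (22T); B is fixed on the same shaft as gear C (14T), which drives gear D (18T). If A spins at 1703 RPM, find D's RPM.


Stage 1: RPM_B = RPM_A × t_A/t_B = 1703 × 19/22 = 32357/22 ≈ 1470.77
B and C share a shaft → RPM_C = RPM_B
Stage 2: RPM_D = RPM_C × t_C/t_D = RPM_A × (t_A×t_C)/(t_B×t_D)
Overall ratio = (19×14)/(22×18) = 266/396
RPM_D = 1703 × 266/396 = 452998/396
≈ 1143.93 RPM

1143.93 RPM


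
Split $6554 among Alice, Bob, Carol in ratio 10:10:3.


Total parts = 10 + 10 + 3 = 23
Alice: 6554 × 10/23 = 2849.57
Bob: 6554 × 10/23 = 2849.57
Carol: 6554 × 3/23 = 854.87
= Alice: $2849.57, Bob: $2849.57, Carol: $854.87

Alice: $2849.57, Bob: $2849.57, Carol: $854.87


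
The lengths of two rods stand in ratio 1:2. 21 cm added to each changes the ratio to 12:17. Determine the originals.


Let A = 1k, B = 2k.
(1k + 21) / (2k + 21) = 12/17
Cross-multiply: 17(1k + 21) = 12(2k + 21)
17k + 357 = 24k + 252
17k - 24k = 252 - 357
-7k = -105
k = -105/-7 = 15
A = 1×15 = 15, B = 2×15 = 30
= A = 15, B = 30

A = 15, B = 30


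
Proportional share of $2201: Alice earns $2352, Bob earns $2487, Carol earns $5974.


Total income = 2352 + 2487 + 5974 = $10813
Alice: $2201 × 2352/10813 = $478.75
Bob: $2201 × 2487/10813 = $506.23
Carol: $2201 × 5974/10813 = $1216.02
= Alice: $478.75, Bob: $506.23, Carol: $1216.02

Alice: $478.75, Bob: $506.23, Carol: $1216.02


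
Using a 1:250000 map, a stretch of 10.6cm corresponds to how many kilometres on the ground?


Real distance = map distance × scale
= 10.6cm × 250000
= 2650000 cm = 26500.0 m
= 26.500 km

26.500 km


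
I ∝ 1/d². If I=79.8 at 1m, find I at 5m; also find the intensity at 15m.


I₁d₁² = I₂d₂²
I at 5m = 79.8 × (1/5)² = 79.8 × 1/25 = 79.8/25 = 3.1920
I at 15m = 79.8 × (1/15)² = 79.8 × 1/225 = 79.8/225 ≈ 0.3547
= 3.1920 and 0.3547

3.1920 and 0.3547


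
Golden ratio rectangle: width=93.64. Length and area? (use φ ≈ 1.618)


φ = (1 + √5) / 2 ≈ 1.618
Length = width × φ = 93.64 × 1.618 = 151.50952
≈ 151.51
Area = width × length = 93.64 × 151.50952 = 14187.3514528 ≈ 14187.35
= Length: 151.51, Area: 14187.35

Length: 151.51, Area: 14187.35


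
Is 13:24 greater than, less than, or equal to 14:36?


13/24 = 0.5417
14/36 = 0.3889
0.5417 > 0.3889, so 13:24 is greater
= greater than

greater than


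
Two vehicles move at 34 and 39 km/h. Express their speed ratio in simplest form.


Ratio = 34:39
GCD = 1
Simplified = 34:39
Time ratio (same distance) = 39:34
Speed ratio = 34:39

34:39


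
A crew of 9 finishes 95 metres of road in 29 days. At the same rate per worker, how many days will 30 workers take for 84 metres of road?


Days ∝ work / workers, so d₂ = d₁ × (m₁/m₂) × (w₂/w₁)
Workers factor (inverse): 9/30 = 0.3000
Work factor (direct): 84/95 ≈ 0.8842
d₂ = 29 × 9/30 × 84/95 = (29 × 9 × 84) / (30 × 95) = 21924/2850
≈ 7.69 days

7.69 days


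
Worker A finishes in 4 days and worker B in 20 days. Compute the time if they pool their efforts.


Rate of A = 1/4 per day
Rate of B = 1/20 per day
Combined rate = 1/4 + 1/20 = 24/80 = 0.3000 per day
Days = 1 / combined rate = 80/24
≈ 3.33 days

3.33 days


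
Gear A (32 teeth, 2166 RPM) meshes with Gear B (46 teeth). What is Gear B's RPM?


Gear ratio = 32:46 = 16:23
RPM_B = RPM_A × (teeth_A / teeth_B)
= 2166 × (32/46)
= 1506.8 RPM

1506.8 RPM


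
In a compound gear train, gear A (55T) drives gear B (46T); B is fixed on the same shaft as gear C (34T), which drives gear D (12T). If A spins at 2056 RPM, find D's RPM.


Stage 1: RPM_B = RPM_A × t_A/t_B = 2056 × 55/46 = 113080/46 ≈ 2458.26
B and C share a shaft → RPM_C = RPM_B
Stage 2: RPM_D = RPM_C × t_C/t_D = RPM_A × (t_A×t_C)/(t_B×t_D)
Overall ratio = (55×34)/(46×12) = 1870/552
RPM_D = 2056 × 1870/552 = 3844720/552
≈ 6965.07 RPM

6965.07 RPM


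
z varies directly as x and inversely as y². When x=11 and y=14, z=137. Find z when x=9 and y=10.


z = k·x/y²
Solve for k using the known point: k = z·y²/x = 137×196/11 = 26852/11 ≈ 2441.0909
Now evaluate at x=9, y=10:
z = k × 9 / 100 = (26852 × 9) / (11 × 100) = 241668/1100
≈ 219.6982

219.6982


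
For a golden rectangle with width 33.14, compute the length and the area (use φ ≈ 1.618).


φ = (1 + √5) / 2 ≈ 1.618
Length = width × φ = 33.14 × 1.618 = 53.62052
≈ 53.62
Area = width × length = 33.14 × 53.62052 = 1776.9840328 ≈ 1776.98
= Length: 53.62, Area: 1776.98

Length: 53.62, Area: 1776.98


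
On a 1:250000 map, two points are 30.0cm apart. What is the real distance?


Real distance = map distance × scale
= 30.0cm × 250000
= 7500000 cm = 75000.0 m
= 75.000 km

75.000 km


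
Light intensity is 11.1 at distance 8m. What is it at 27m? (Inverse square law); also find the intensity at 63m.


I₁d₁² = I₂d₂²
I at 27m = 11.1 × (8/27)² = 11.1 × 64/729 = 710.4/729 ≈ 0.9745
I at 63m = 11.1 × (8/63)² = 11.1 × 64/3969 = 710.4/3969 ≈ 0.1790
= 0.9745 and 0.1790

0.9745 and 0.1790


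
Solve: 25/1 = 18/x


Cross multiply: 25 × x = 1 × 18
25x = 18
x = 18 / 25
= 0.72

0.72


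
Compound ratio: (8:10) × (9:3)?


Compound ratio = (8×9) : (10×3)
= 72:30
GCD = 6
= 12:5

12:5


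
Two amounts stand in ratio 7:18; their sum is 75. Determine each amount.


Let A = 7k, B = 18k.
7k + 18k = 75
25k = 75 → k = 75/25 = 3
A = 7×3 = 21, B = 18×3 = 54
= A = 21, B = 54

A = 21, B = 54


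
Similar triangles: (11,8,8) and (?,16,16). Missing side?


Scale factor = 16/8 = 2
Missing side = 11 × 2
= 22.0

22.0


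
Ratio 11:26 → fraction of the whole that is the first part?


Total parts = 11 + 26 = 37
First part: 11/37 = 11/37
= 11/37

11/37


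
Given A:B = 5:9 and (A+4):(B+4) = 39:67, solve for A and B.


Let A = 5k, B = 9k.
(5k + 4) / (9k + 4) = 39/67
Cross-multiply: 67(5k + 4) = 39(9k + 4)
335k + 268 = 351k + 156
335k - 351k = 156 - 268
-16k = -112
k = -112/-16 = 7
A = 5×7 = 35, B = 9×7 = 63
= A = 35, B = 63

A = 35, B = 63


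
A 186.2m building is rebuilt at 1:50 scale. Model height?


Model size = real / scale
= 186.2 / 50
= 3.7240 m

3.7240 m


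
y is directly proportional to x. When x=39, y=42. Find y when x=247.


Direct proportion: y/x = constant
k = 42/39 ≈ 1.0769
y₂ = k × 247 = 42 × 247 / 39 = 10374/39
= 266.00

266.00


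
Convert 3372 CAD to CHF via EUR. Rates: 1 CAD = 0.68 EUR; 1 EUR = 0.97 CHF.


Step 1: 3372 CAD × 0.68 = 2292.96 EUR
Step 2: 2292.96 EUR × 0.97 = 2224.17 CHF
Implied rate CAD→CHF = 0.68 × 0.97 = 0.6596
= 2224.17 CHF

2224.17 CHF


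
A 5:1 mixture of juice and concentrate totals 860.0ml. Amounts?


Total parts = 5 + 1 = 6
juice: 860.0 × 5/6 = 716.7ml
concentrate: 860.0 × 1/6 = 143.3ml
= 716.7ml and 143.3ml

716.7ml and 143.3ml


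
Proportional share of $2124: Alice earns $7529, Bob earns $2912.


Total income = 7529 + 2912 = $10441
Alice: $2124 × 7529/10441 = $1531.62
Bob: $2124 × 2912/10441 = $592.38
= Alice: $1531.62, Bob: $592.38

Alice: $1531.62, Bob: $592.38


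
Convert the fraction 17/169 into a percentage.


Percentage = (part / whole) × 100
= (17 / 169) × 100
≈ 10.06%

10.06%


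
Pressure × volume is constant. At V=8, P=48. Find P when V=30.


Inverse proportion: x × y = constant
k = 8 × 48 = 384
y₂ = k / 30 = 384 / 30
= 12.80

12.80


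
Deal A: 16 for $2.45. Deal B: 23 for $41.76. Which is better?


Deal A: $2.45/16 = $0.1531/unit
Deal B: $41.76/23 = $1.8157/unit
A is cheaper per unit
= Deal A

Deal A


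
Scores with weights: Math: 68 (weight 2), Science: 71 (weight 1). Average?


Numerator = 68×2 + 71×1
= 136 + 71
= 207
Total weight = 3
Weighted avg = 207/3
= 69.00

69.00


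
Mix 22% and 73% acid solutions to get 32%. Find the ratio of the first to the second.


Let x parts of 22% mix with y parts of 73%.
22x + 73y = 32(x + y)
22x + 73y = 32x + 32y
x(22 - 32) = y(32 - 73)
x/y = (73 - 32)/(32 - 22) = 41/10
Simplify: 41:10
= 41:10

41:10


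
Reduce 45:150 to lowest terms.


GCD(45, 150) = 15
45/15 : 150/15
= 3:10

3:10


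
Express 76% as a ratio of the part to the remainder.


76% means 76 parts out of 100; remainder = 24
Part : remainder = 76:24
GCD = 4
= 19:6

19:6


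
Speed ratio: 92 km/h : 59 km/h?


Ratio = 92:59
GCD = 1
Simplified = 92:59
Time ratio (same distance) = 59:92
Speed ratio = 92:59

92:59


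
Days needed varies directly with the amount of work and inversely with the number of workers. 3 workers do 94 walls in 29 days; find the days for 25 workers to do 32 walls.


Days ∝ work / workers, so d₂ = d₁ × (m₁/m₂) × (w₂/w₁)
Workers factor (inverse): 3/25 = 0.1200
Work factor (direct): 32/94 ≈ 0.3404
d₂ = 29 × 3/25 × 32/94 = (29 × 3 × 32) / (25 × 94) = 2784/2350
≈ 1.18 days

1.18 days


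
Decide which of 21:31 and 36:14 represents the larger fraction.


21/31 = 0.6774
36/14 = 2.5714
0.6774 < 2.5714, so 21:31 is less
= 36:14

36:14


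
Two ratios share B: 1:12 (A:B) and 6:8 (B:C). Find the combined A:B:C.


Match B: multiply A:B by 6 → 6:72
Multiply B:C by 12 → 72:96
Combined: 6:72:96
GCD = 6
= 1:12:16

1:12:16


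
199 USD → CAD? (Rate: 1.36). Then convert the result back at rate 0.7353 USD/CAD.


Amount × rate = 199 × 1.36 = 270.64 CAD
Round-trip: 270.64 × 0.7353 = 199.00 USD
= 270.64 CAD, then 199.00 USD

270.64 CAD, then 199.00 USD


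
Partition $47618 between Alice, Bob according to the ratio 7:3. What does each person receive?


Total parts = 7 + 3 = 10
Alice: 47618 × 7/10 = 33332.60
Bob: 47618 × 3/10 = 14285.40
= Alice: $33332.60, Bob: $14285.40

Alice: $33332.60, Bob: $14285.40


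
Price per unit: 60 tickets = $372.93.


Unit rate = total / quantity
= 372.93 / 60
= $6.22 per unit

$6.22 per unit


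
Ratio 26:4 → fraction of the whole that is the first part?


Total parts = 26 + 4 = 30
First part: 26/30 = 13/15
= 13/15

13/15


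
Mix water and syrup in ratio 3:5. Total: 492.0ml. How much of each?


Total parts = 3 + 5 = 8
water: 492.0 × 3/8 = 184.5ml
syrup: 492.0 × 5/8 = 307.5ml
= 184.5ml and 307.5ml

184.5ml and 307.5ml


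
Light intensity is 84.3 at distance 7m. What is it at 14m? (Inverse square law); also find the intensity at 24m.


I₁d₁² = I₂d₂²
I at 14m = 84.3 × (7/14)² = 84.3 × 49/196 = 4130.7/196 = 21.0750
I at 24m = 84.3 × (7/24)² = 84.3 × 49/576 = 4130.7/576 ≈ 7.1714
= 21.0750 and 7.1714

21.0750 and 7.1714


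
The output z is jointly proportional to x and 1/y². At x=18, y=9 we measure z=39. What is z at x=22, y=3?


z = k·x/y²
Solve for k using the known point: k = z·y²/x = 39×81/18 = 3159/18 = 175.5000
Now evaluate at x=22, y=3:
z = k × 22 / 9 = (3159 × 22) / (18 × 9) = 69498/162
= 429.0000

429.0000


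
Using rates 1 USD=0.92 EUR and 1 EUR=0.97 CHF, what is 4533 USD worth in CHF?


Step 1: 4533 USD × 0.92 = 4170.36 EUR
Step 2: 4170.36 EUR × 0.97 = 4045.25 CHF
Implied rate USD→CHF = 0.92 × 0.97 = 0.8924
= 4045.25 CHF

4045.25 CHF


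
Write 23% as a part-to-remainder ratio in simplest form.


23% means 23 parts out of 100; remainder = 77
Part : remainder = 23:77
GCD = 1
= 23:77

23:77


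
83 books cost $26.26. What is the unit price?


Unit rate = total / quantity
= 26.26 / 83
= $0.32 per unit

$0.32 per unit


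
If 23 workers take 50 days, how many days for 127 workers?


Inverse proportion: x × y = constant
k = 23 × 50 = 1150
y₂ = k / 127 = 1150 / 127
= 9.06

9.06


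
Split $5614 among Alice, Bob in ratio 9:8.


Total parts = 9 + 8 = 17
Alice: 5614 × 9/17 = 2972.12
Bob: 5614 × 8/17 = 2641.88
= Alice: $2972.12, Bob: $2641.88

Alice: $2972.12, Bob: $2641.88


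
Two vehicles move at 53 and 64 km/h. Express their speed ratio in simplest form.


Ratio = 53:64
GCD = 1
Simplified = 53:64
Time ratio (same distance) = 64:53
Speed ratio = 53:64

53:64


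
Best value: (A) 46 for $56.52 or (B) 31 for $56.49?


Deal A: $56.52/46 = $1.2287/unit
Deal B: $56.49/31 = $1.8223/unit
A is cheaper per unit
= Deal A

Deal A


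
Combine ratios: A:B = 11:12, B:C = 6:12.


Match B: multiply A:B by 6 → 66:72
Multiply B:C by 12 → 72:144
Combined: 66:72:144
GCD = 6
= 11:12:24

11:12:24


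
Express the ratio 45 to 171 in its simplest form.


GCD(45, 171) = 9
45/9 : 171/9
= 5:19

5:19


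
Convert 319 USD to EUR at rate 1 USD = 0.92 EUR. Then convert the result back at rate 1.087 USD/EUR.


Amount × rate = 319 × 0.92 = 293.48 EUR
Round-trip: 293.48 × 1.087 = 319.01 USD
= 293.48 EUR, then 319.01 USD

293.48 EUR, then 319.01 USD


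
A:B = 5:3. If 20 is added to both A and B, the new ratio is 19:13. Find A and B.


Let A = 5k, B = 3k.
(5k + 20) / (3k + 20) = 19/13
Cross-multiply: 13(5k + 20) = 19(3k + 20)
65k + 260 = 57k + 380
65k - 57k = 380 - 260
8k = 120
k = 120/8 = 15
A = 5×15 = 75, B = 3×15 = 45
= A = 75, B = 45

A = 75, B = 45


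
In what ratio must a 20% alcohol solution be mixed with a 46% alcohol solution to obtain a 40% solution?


Let x parts of 20% mix with y parts of 46%.
20x + 46y = 40(x + y)
20x + 46y = 40x + 40y
x(20 - 40) = y(40 - 46)
x/y = (46 - 40)/(40 - 20) = 6/20
Simplify: 3:10
= 3:10

3:10


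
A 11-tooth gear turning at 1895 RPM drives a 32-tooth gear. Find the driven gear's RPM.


Gear ratio = 11:32 = 11:32
RPM_B = RPM_A × (teeth_A / teeth_B)
= 1895 × (11/32)
= 651.4 RPM

651.4 RPM


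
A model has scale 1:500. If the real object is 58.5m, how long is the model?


Model size = real / scale
= 58.5 / 500
= 0.1170 m

0.1170 m


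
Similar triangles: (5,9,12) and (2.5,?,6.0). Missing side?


Scale factor = 2.5/5 = 0.5
Missing side = 9 × 0.5
= 4.5

4.5


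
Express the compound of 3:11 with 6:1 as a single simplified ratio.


Compound ratio = (3×6) : (11×1)
= 18:11
GCD = 1
= 18:11

18:11


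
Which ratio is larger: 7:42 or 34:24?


7/42 = 0.1667
34/24 = 1.4167
0.1667 < 1.4167, so 7:42 is less
= 34:24

34:24


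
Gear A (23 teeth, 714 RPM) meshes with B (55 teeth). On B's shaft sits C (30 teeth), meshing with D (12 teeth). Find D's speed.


Stage 1: RPM_B = RPM_A × t_A/t_B = 714 × 23/55 = 16422/55 ≈ 298.58
B and C share a shaft → RPM_C = RPM_B
Stage 2: RPM_D = RPM_C × t_C/t_D = RPM_A × (t_A×t_C)/(t_B×t_D)
Overall ratio = (23×30)/(55×12) = 690/660
RPM_D = 714 × 690/660 = 492660/660
≈ 746.45 RPM

746.45 RPM


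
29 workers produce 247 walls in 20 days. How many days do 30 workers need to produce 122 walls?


Days ∝ work / workers, so d₂ = d₁ × (m₁/m₂) × (w₂/w₁)
Workers factor (inverse): 29/30 ≈ 0.9667
Work factor (direct): 122/247 ≈ 0.4939
d₂ = 20 × 29/30 × 122/247 = (20 × 29 × 122) / (30 × 247) = 70760/7410
≈ 9.55 days

9.55 days


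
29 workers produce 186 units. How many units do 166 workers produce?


Direct proportion: y/x = constant
k = 186/29 ≈ 6.4138
y₂ = k × 166 = 186 × 166 / 29 = 30876/29
≈ 1064.69

1064.69


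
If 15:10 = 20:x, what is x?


Cross multiply: 15 × x = 10 × 20
15x = 200
x = 200 / 15
= 13.33

13.33


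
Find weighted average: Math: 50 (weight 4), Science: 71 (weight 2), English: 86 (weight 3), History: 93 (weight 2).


Numerator = 50×4 + 71×2 + 86×3 + 93×2
= 200 + 142 + 258 + 186
= 786
Total weight = 11
Weighted avg = 786/11
= 71.45

71.45


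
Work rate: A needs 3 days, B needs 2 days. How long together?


Rate of A = 1/3 per day
Rate of B = 1/2 per day
Combined rate = 1/3 + 1/2 = 5/6 ≈ 0.8333 per day
Days = 1 / combined rate = 6/5
= 1.20 days

1.20 days


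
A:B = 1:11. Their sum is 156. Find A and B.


Let A = 1k, B = 11k.
1k + 11k = 156
12k = 156 → k = 156/12 = 13
A = 1×13 = 13, B = 11×13 = 143
= A = 13, B = 143

A = 13, B = 143


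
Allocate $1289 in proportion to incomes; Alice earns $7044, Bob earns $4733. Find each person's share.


Total income = 7044 + 4733 = $11777
Alice: $1289 × 7044/11777 = $770.97
Bob: $1289 × 4733/11777 = $518.03
= Alice: $770.97, Bob: $518.03

Alice: $770.97, Bob: $518.03


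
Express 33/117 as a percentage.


Percentage = (part / whole) × 100
= (33 / 117) × 100
≈ 28.21%

28.21%


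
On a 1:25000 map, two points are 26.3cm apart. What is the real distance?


Real distance = map distance × scale
= 26.3cm × 25000
= 657500 cm = 6575.0 m
= 6.575 km

6.575 km


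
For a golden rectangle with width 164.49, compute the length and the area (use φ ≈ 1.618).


φ = (1 + √5) / 2 ≈ 1.618
Length = width × φ = 164.49 × 1.618 = 266.14482
≈ 266.14
Area = width × length = 164.49 × 266.14482 = 43778.1614418 ≈ 43778.16
= Length: 266.14, Area: 43778.16

Length: 266.14, Area: 43778.16


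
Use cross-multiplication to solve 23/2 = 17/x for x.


Cross multiply: 23 × x = 2 × 17
23x = 34
x = 34 / 23
= 1.48

1.48


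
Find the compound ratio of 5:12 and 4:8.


Compound ratio = (5×4) : (12×8)
= 20:96
GCD = 4
= 5:24

5:24


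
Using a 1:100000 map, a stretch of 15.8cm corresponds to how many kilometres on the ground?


Real distance = map distance × scale
= 15.8cm × 100000
= 1580000 cm = 15800.0 m
= 15.800 km

15.800 km


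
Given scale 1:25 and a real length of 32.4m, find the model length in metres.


Model size = real / scale
= 32.4 / 25
= 1.2960 m

1.2960 m


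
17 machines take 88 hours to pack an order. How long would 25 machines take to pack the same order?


Inverse proportion: x × y = constant
k = 17 × 88 = 1496
y₂ = k / 25 = 1496 / 25
= 59.84

59.84


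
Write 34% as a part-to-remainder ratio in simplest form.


34% means 34 parts out of 100; remainder = 66
Part : remainder = 34:66
GCD = 2
= 17:33

17:33


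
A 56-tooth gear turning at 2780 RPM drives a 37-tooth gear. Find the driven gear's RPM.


Gear ratio = 56:37 = 56:37
RPM_B = RPM_A × (teeth_A / teeth_B)
= 2780 × (56/37)
= 4207.6 RPM

4207.6 RPM


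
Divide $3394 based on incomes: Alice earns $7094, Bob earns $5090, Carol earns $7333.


Total income = 7094 + 5090 + 7333 = $19517
Alice: $3394 × 7094/19517 = $1233.64
Bob: $3394 × 5090/19517 = $885.15
Carol: $3394 × 7333/19517 = $1275.21
= Alice: $1233.64, Bob: $885.15, Carol: $1275.21

Alice: $1233.64, Bob: $885.15, Carol: $1275.21


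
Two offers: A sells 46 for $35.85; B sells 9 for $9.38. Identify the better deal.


Deal A: $35.85/46 = $0.7793/unit
Deal B: $9.38/9 = $1.0422/unit
A is cheaper per unit
= Deal A

Deal A


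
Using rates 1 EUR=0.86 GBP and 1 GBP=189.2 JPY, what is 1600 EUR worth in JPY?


Step 1: 1600 EUR × 0.86 = 1376.00 GBP
Step 2: 1376.00 GBP × 189.2 = 260339.20 JPY
Implied rate EUR→JPY = 0.86 × 189.2 = 162.7120
= 260339.20 JPY

260339.20 JPY


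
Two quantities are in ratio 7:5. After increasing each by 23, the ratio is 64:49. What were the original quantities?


Let A = 7k, B = 5k.
(7k + 23) / (5k + 23) = 64/49
Cross-multiply: 49(7k + 23) = 64(5k + 23)
343k + 1127 = 320k + 1472
343k - 320k = 1472 - 1127
23k = 345
k = 345/23 = 15
A = 7×15 = 105, B = 5×15 = 75
= A = 105, B = 75

A = 105, B = 75


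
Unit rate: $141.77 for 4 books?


Unit rate = total / quantity
= 141.77 / 4
= $35.44 per unit

$35.44 per unit


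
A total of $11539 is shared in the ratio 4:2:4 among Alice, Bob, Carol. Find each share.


Total parts = 4 + 2 + 4 = 10
Alice: 11539 × 4/10 = 4615.60
Bob: 11539 × 2/10 = 2307.80
Carol: 11539 × 4/10 = 4615.60
= Alice: $4615.60, Bob: $2307.80, Carol: $4615.60

Alice: $4615.60, Bob: $2307.80, Carol: $4615.60


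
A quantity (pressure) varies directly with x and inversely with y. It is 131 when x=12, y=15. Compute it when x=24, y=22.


z = k·x/y
Solve for k using the known point: k = z·y/x = 131×15/12 = 1965/12 = 163.7500
Now evaluate at x=24, y=22:
z = k × 24 / 22 = (1965 × 24) / (12 × 22) = 47160/264
≈ 178.6364

178.6364


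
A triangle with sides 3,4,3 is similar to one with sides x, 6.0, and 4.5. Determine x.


Scale factor = 6.0/4 = 1.5
Missing side = 3 × 1.5
= 4.5

4.5


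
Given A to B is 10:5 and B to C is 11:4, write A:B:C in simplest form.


Match B: multiply A:B by 11 → 110:55
Multiply B:C by 5 → 55:20
Combined: 110:55:20
GCD = 5
= 22:11:4

22:11:4


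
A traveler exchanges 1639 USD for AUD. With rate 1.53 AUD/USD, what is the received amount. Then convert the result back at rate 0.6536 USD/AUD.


Amount × rate = 1639 × 1.53 = 2507.67 AUD
Round-trip: 2507.67 × 0.6536 = 1639.01 USD
= 2507.67 AUD, then 1639.01 USD

2507.67 AUD, then 1639.01 USD


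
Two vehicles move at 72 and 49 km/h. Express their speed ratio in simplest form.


Ratio = 72:49
GCD = 1
Simplified = 72:49
Time ratio (same distance) = 49:72
Speed ratio = 72:49

72:49


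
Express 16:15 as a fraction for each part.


Total parts = 16 + 15 = 31
First part: 16/31 = 16/31
Second part: 15/31 = 15/31
= 16/31 and 15/31

16/31 and 15/31


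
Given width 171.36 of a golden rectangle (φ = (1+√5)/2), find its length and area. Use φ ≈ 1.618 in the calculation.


φ = (1 + √5) / 2 ≈ 1.618
Length = width × φ = 171.36 × 1.618 = 277.26048
≈ 277.26
Area = width × length = 171.36 × 277.26048 = 47511.3558528 ≈ 47511.36
= Length: 277.26, Area: 47511.36

Length: 277.26, Area: 47511.36


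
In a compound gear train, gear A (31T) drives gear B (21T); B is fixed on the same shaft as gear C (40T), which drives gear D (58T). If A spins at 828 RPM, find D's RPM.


Stage 1: RPM_B = RPM_A × t_A/t_B = 828 × 31/21 = 25668/21 ≈ 1222.29
B and C share a shaft → RPM_C = RPM_B
Stage 2: RPM_D = RPM_C × t_C/t_D = RPM_A × (t_A×t_C)/(t_B×t_D)
Overall ratio = (31×40)/(21×58) = 1240/1218
RPM_D = 828 × 1240/1218 = 1026720/1218
≈ 842.96 RPM

842.96 RPM


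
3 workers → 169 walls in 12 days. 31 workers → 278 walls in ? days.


Days ∝ work / workers, so d₂ = d₁ × (m₁/m₂) × (w₂/w₁)
Workers factor (inverse): 3/31 ≈ 0.0968
Work factor (direct): 278/169 ≈ 1.6450
d₂ = 12 × 3/31 × 278/169 = (12 × 3 × 278) / (31 × 169) = 10008/5239
≈ 1.91 days

1.91 days


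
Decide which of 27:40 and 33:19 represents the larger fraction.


27/40 = 0.6750
33/19 = 1.7368
0.6750 < 1.7368, so 27:40 is less
= 33:19

33:19


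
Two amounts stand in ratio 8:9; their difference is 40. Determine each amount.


Let A = 8k, B = 9k.
9k - 8k = 40
1k = 40 → k = 40/1 = 40
A = 8×40 = 320, B = 9×40 = 360
= A = 320, B = 360

A = 320, B = 360


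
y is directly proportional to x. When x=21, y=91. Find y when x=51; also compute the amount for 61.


Direct proportion: y/x = constant
k = 91/21 ≈ 4.3333
y at x=51: k × 51 = 91 × 51 / 21 = 4641/21 = 221.00
y at x=61: k × 61 = 91 × 61 / 21 = 5551/21 ≈ 264.33
= 221.00 and 264.33

221.00 and 264.33


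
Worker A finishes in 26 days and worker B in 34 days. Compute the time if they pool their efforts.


Rate of A = 1/26 per day
Rate of B = 1/34 per day
Combined rate = 1/26 + 1/34 = 60/884 ≈ 0.0679 per day
Days = 1 / combined rate = 884/60
≈ 14.73 days

14.73 days


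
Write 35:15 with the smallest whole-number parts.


GCD(35, 15) = 5
35/5 : 15/5
= 7:3

7:3


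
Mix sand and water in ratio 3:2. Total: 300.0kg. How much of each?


Total parts = 3 + 2 = 5
sand: 300.0 × 3/5 = 180.0kg
water: 300.0 × 2/5 = 120.0kg
= 180.0kg and 120.0kg

180.0kg and 120.0kg


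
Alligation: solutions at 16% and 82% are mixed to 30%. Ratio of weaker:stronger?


Let x parts of 16% mix with y parts of 82%.
16x + 82y = 30(x + y)
16x + 82y = 30x + 30y
x(16 - 30) = y(30 - 82)
x/y = (82 - 30)/(30 - 16) = 52/14
Simplify: 26:7
= 26:7

26:7


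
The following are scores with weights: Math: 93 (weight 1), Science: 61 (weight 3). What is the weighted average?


Numerator = 93×1 + 61×3
= 93 + 183
= 276
Total weight = 4
Weighted avg = 276/4
= 69.00

69.00


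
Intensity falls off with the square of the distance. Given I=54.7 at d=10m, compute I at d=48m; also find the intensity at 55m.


I₁d₁² = I₂d₂²
I at 48m = 54.7 × (10/48)² = 54.7 × 100/2304 = 5470/2304 ≈ 2.3741
I at 55m = 54.7 × (10/55)² = 54.7 × 100/3025 = 5470/3025 ≈ 1.8083
= 2.3741 and 1.8083

2.3741 and 1.8083


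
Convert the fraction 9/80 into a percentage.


Percentage = (part / whole) × 100
= (9 / 80) × 100
= 11.25%

11.25%


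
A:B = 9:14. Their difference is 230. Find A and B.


Let A = 9k, B = 14k.
14k - 9k = 230
5k = 230 → k = 230/5 = 46
A = 9×46 = 414, B = 14×46 = 644
= A = 414, B = 644

A = 414, B = 644


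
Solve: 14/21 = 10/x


Cross multiply: 14 × x = 21 × 10
14x = 210
x = 210 / 14
= 15.00

15.00


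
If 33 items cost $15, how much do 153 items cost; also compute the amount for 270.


Direct proportion: y/x = constant
k = 15/33 ≈ 0.4545
y at x=153: k × 153 = 15 × 153 / 33 = 2295/33 ≈ 69.55
y at x=270: k × 270 = 15 × 270 / 33 = 4050/33 ≈ 122.73
= 69.55 and 122.73

69.55 and 122.73


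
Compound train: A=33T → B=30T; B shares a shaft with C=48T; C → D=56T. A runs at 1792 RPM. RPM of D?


Stage 1: RPM_B = RPM_A × t_A/t_B = 1792 × 33/30 = 59136/30 = 1971.20
B and C share a shaft → RPM_C = RPM_B
Stage 2: RPM_D = RPM_C × t_C/t_D = RPM_A × (t_A×t_C)/(t_B×t_D)
Overall ratio = (33×48)/(30×56) = 1584/1680
RPM_D = 1792 × 1584/1680 = 2838528/1680
= 1689.60 RPM

1689.60 RPM


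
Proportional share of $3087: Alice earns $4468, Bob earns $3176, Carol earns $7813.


Total income = 4468 + 3176 + 7813 = $15457
Alice: $3087 × 4468/15457 = $892.33
Bob: $3087 × 3176/15457 = $634.30
Carol: $3087 × 7813/15457 = $1560.38
= Alice: $892.33, Bob: $634.30, Carol: $1560.38

Alice: $892.33, Bob: $634.30, Carol: $1560.38


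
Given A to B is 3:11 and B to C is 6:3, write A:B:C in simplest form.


Match B: multiply A:B by 6 → 18:66
Multiply B:C by 11 → 66:33
Combined: 18:66:33
GCD = 3
= 6:22:11

6:22:11


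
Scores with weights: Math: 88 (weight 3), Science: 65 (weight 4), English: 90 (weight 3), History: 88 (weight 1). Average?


Numerator = 88×3 + 65×4 + 90×3 + 88×1
= 264 + 260 + 270 + 88
= 882
Total weight = 11
Weighted avg = 882/11
= 80.18

80.18


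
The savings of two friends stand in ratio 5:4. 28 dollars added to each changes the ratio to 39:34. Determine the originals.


Let A = 5k, B = 4k.
(5k + 28) / (4k + 28) = 39/34
Cross-multiply: 34(5k + 28) = 39(4k + 28)
170k + 952 = 156k + 1092
170k - 156k = 1092 - 952
14k = 140
k = 140/14 = 10
A = 5×10 = 50, B = 4×10 = 40
= A = 50, B = 40

A = 50, B = 40


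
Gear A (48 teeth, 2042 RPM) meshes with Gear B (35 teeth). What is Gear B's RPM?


Gear ratio = 48:35 = 48:35
RPM_B = RPM_A × (teeth_A / teeth_B)
= 2042 × (48/35)
= 2800.5 RPM

2800.5 RPM


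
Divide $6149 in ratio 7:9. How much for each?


Total parts = 7 + 9 = 16
Part 1: 6149 × 7/16 = 2690.19
Part 2: 6149 × 9/16 = 3458.81
= Part 1: $2690.19, Part 2: $3458.81

Part 1: $2690.19, Part 2: $3458.81


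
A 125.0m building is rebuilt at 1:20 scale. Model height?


Model size = real / scale
= 125.0 / 20
= 6.2500 m

6.2500 m


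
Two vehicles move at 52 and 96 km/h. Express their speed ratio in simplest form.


Ratio = 52:96
GCD = 4
Simplified = 13:24
Time ratio (same distance) = 24:13
Speed ratio = 13:24

13:24


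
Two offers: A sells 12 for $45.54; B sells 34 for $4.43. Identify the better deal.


Deal A: $45.54/12 = $3.7950/unit
Deal B: $4.43/34 = $0.1303/unit
B is cheaper per unit
= Deal B

Deal B


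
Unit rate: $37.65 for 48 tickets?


Unit rate = total / quantity
= 37.65 / 48
= $0.78 per unit

$0.78 per unit


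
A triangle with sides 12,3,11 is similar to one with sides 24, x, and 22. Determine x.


Scale factor = 24/12 = 2
Missing side = 3 × 2
= 6.0

6.0


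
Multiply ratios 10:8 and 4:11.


Compound ratio = (10×4) : (8×11)
= 40:88
GCD = 8
= 5:11

5:11


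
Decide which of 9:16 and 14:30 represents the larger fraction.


9/16 = 0.5625
14/30 = 0.4667
0.5625 > 0.4667, so 9:16 is greater
= 9:16

9:16


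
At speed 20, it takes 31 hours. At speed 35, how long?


Inverse proportion: x × y = constant
k = 20 × 31 = 620
y₂ = k / 35 = 620 / 35
= 17.71

17.71


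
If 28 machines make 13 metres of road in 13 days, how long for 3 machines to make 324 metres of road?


Days ∝ work / workers, so d₂ = d₁ × (m₁/m₂) × (w₂/w₁)
Workers factor (inverse): 28/3 ≈ 9.3333
Work factor (direct): 324/13 ≈ 24.9231
d₂ = 13 × 28/3 × 324/13 = (13 × 28 × 324) / (3 × 13) = 117936/39
= 3024.00 days

3024.00 days


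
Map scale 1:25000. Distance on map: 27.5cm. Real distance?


Real distance = map distance × scale
= 27.5cm × 25000
= 687500 cm = 6875.0 m
= 6.875 km

6.875 km


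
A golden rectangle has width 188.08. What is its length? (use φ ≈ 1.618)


φ = (1 + √5) / 2 ≈ 1.618
Length = width × φ = 188.08 × 1.618 = 304.31344
≈ 304.31

304.31


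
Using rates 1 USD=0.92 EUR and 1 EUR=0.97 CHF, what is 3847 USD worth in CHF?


Step 1: 3847 USD × 0.92 = 3539.24 EUR
Step 2: 3539.24 EUR × 0.97 = 3433.06 CHF
Implied rate USD→CHF = 0.92 × 0.97 = 0.8924
= 3433.06 CHF

3433.06 CHF
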